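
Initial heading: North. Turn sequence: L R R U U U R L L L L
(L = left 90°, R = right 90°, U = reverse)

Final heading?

Start: North
  L (left (90° counter-clockwise)) -> West
  R (right (90° clockwise)) -> North
  R (right (90° clockwise)) -> East
  U (U-turn (180°)) -> West
  U (U-turn (180°)) -> East
  U (U-turn (180°)) -> West
  R (right (90° clockwise)) -> North
  L (left (90° counter-clockwise)) -> West
  L (left (90° counter-clockwise)) -> South
  L (left (90° counter-clockwise)) -> East
  L (left (90° counter-clockwise)) -> North
Final: North

Answer: Final heading: North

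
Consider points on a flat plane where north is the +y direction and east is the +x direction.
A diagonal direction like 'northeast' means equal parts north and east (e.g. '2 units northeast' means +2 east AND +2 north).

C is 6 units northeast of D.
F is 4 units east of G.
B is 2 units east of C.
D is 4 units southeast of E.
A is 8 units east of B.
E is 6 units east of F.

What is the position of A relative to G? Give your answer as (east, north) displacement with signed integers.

Answer: A is at (east=30, north=2) relative to G.

Derivation:
Place G at the origin (east=0, north=0).
  F is 4 units east of G: delta (east=+4, north=+0); F at (east=4, north=0).
  E is 6 units east of F: delta (east=+6, north=+0); E at (east=10, north=0).
  D is 4 units southeast of E: delta (east=+4, north=-4); D at (east=14, north=-4).
  C is 6 units northeast of D: delta (east=+6, north=+6); C at (east=20, north=2).
  B is 2 units east of C: delta (east=+2, north=+0); B at (east=22, north=2).
  A is 8 units east of B: delta (east=+8, north=+0); A at (east=30, north=2).
Therefore A relative to G: (east=30, north=2).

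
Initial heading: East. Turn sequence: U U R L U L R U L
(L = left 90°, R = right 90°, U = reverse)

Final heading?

Answer: Final heading: North

Derivation:
Start: East
  U (U-turn (180°)) -> West
  U (U-turn (180°)) -> East
  R (right (90° clockwise)) -> South
  L (left (90° counter-clockwise)) -> East
  U (U-turn (180°)) -> West
  L (left (90° counter-clockwise)) -> South
  R (right (90° clockwise)) -> West
  U (U-turn (180°)) -> East
  L (left (90° counter-clockwise)) -> North
Final: North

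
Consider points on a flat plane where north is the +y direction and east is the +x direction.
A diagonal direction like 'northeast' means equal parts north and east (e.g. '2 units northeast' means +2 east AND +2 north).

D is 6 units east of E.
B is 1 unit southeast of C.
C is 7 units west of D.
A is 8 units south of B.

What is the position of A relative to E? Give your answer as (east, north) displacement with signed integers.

Place E at the origin (east=0, north=0).
  D is 6 units east of E: delta (east=+6, north=+0); D at (east=6, north=0).
  C is 7 units west of D: delta (east=-7, north=+0); C at (east=-1, north=0).
  B is 1 unit southeast of C: delta (east=+1, north=-1); B at (east=0, north=-1).
  A is 8 units south of B: delta (east=+0, north=-8); A at (east=0, north=-9).
Therefore A relative to E: (east=0, north=-9).

Answer: A is at (east=0, north=-9) relative to E.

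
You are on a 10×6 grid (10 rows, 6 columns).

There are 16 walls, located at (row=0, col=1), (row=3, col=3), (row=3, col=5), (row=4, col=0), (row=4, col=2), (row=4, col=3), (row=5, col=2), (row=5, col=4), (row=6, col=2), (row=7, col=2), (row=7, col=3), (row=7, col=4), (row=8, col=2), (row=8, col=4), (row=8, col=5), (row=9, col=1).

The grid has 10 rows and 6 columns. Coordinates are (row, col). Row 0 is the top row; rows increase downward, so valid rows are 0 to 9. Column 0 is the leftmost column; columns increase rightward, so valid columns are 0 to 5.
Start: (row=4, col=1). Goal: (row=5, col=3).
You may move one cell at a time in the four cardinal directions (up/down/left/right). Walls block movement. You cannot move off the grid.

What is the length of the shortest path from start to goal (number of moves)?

BFS from (row=4, col=1) until reaching (row=5, col=3):
  Distance 0: (row=4, col=1)
  Distance 1: (row=3, col=1), (row=5, col=1)
  Distance 2: (row=2, col=1), (row=3, col=0), (row=3, col=2), (row=5, col=0), (row=6, col=1)
  Distance 3: (row=1, col=1), (row=2, col=0), (row=2, col=2), (row=6, col=0), (row=7, col=1)
  Distance 4: (row=1, col=0), (row=1, col=2), (row=2, col=3), (row=7, col=0), (row=8, col=1)
  Distance 5: (row=0, col=0), (row=0, col=2), (row=1, col=3), (row=2, col=4), (row=8, col=0)
  Distance 6: (row=0, col=3), (row=1, col=4), (row=2, col=5), (row=3, col=4), (row=9, col=0)
  Distance 7: (row=0, col=4), (row=1, col=5), (row=4, col=4)
  Distance 8: (row=0, col=5), (row=4, col=5)
  Distance 9: (row=5, col=5)
  Distance 10: (row=6, col=5)
  Distance 11: (row=6, col=4), (row=7, col=5)
  Distance 12: (row=6, col=3)
  Distance 13: (row=5, col=3)  <- goal reached here
One shortest path (13 moves): (row=4, col=1) -> (row=3, col=1) -> (row=3, col=2) -> (row=2, col=2) -> (row=2, col=3) -> (row=2, col=4) -> (row=3, col=4) -> (row=4, col=4) -> (row=4, col=5) -> (row=5, col=5) -> (row=6, col=5) -> (row=6, col=4) -> (row=6, col=3) -> (row=5, col=3)

Answer: Shortest path length: 13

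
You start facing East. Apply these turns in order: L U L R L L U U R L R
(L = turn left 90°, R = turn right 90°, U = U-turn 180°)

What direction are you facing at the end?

Answer: Final heading: East

Derivation:
Start: East
  L (left (90° counter-clockwise)) -> North
  U (U-turn (180°)) -> South
  L (left (90° counter-clockwise)) -> East
  R (right (90° clockwise)) -> South
  L (left (90° counter-clockwise)) -> East
  L (left (90° counter-clockwise)) -> North
  U (U-turn (180°)) -> South
  U (U-turn (180°)) -> North
  R (right (90° clockwise)) -> East
  L (left (90° counter-clockwise)) -> North
  R (right (90° clockwise)) -> East
Final: East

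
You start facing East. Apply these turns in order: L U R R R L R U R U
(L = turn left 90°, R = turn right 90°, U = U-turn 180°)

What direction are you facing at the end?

Answer: Final heading: South

Derivation:
Start: East
  L (left (90° counter-clockwise)) -> North
  U (U-turn (180°)) -> South
  R (right (90° clockwise)) -> West
  R (right (90° clockwise)) -> North
  R (right (90° clockwise)) -> East
  L (left (90° counter-clockwise)) -> North
  R (right (90° clockwise)) -> East
  U (U-turn (180°)) -> West
  R (right (90° clockwise)) -> North
  U (U-turn (180°)) -> South
Final: South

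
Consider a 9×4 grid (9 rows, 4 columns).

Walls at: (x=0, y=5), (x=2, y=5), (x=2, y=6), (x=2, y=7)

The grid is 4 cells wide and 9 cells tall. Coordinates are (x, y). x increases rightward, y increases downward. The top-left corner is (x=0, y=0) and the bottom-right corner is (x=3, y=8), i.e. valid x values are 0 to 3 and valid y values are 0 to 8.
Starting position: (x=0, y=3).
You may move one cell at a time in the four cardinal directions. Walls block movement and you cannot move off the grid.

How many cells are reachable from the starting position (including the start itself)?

Answer: Reachable cells: 32

Derivation:
BFS flood-fill from (x=0, y=3):
  Distance 0: (x=0, y=3)
  Distance 1: (x=0, y=2), (x=1, y=3), (x=0, y=4)
  Distance 2: (x=0, y=1), (x=1, y=2), (x=2, y=3), (x=1, y=4)
  Distance 3: (x=0, y=0), (x=1, y=1), (x=2, y=2), (x=3, y=3), (x=2, y=4), (x=1, y=5)
  Distance 4: (x=1, y=0), (x=2, y=1), (x=3, y=2), (x=3, y=4), (x=1, y=6)
  Distance 5: (x=2, y=0), (x=3, y=1), (x=3, y=5), (x=0, y=6), (x=1, y=7)
  Distance 6: (x=3, y=0), (x=3, y=6), (x=0, y=7), (x=1, y=8)
  Distance 7: (x=3, y=7), (x=0, y=8), (x=2, y=8)
  Distance 8: (x=3, y=8)
Total reachable: 32 (grid has 32 open cells total)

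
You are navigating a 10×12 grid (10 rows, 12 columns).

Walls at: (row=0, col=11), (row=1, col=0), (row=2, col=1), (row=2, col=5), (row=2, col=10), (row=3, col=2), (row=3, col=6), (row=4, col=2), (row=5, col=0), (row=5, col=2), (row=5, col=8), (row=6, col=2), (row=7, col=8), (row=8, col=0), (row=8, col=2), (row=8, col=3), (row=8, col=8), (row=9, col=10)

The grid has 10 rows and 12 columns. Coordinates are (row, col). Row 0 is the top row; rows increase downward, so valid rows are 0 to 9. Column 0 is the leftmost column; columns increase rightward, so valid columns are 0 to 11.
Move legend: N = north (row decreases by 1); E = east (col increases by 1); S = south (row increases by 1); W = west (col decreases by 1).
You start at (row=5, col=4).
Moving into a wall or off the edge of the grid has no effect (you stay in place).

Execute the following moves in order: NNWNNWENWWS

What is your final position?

Answer: Final position: (row=1, col=1)

Derivation:
Start: (row=5, col=4)
  N (north): (row=5, col=4) -> (row=4, col=4)
  N (north): (row=4, col=4) -> (row=3, col=4)
  W (west): (row=3, col=4) -> (row=3, col=3)
  N (north): (row=3, col=3) -> (row=2, col=3)
  N (north): (row=2, col=3) -> (row=1, col=3)
  W (west): (row=1, col=3) -> (row=1, col=2)
  E (east): (row=1, col=2) -> (row=1, col=3)
  N (north): (row=1, col=3) -> (row=0, col=3)
  W (west): (row=0, col=3) -> (row=0, col=2)
  W (west): (row=0, col=2) -> (row=0, col=1)
  S (south): (row=0, col=1) -> (row=1, col=1)
Final: (row=1, col=1)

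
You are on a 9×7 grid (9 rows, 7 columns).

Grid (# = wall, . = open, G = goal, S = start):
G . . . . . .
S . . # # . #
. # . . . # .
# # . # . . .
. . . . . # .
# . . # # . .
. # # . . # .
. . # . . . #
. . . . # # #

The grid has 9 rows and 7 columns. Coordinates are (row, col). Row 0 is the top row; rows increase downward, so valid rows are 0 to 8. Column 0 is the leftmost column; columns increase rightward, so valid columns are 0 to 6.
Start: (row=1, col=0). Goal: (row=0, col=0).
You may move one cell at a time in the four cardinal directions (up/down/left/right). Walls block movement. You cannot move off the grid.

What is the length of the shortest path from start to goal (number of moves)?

Answer: Shortest path length: 1

Derivation:
BFS from (row=1, col=0) until reaching (row=0, col=0):
  Distance 0: (row=1, col=0)
  Distance 1: (row=0, col=0), (row=1, col=1), (row=2, col=0)  <- goal reached here
One shortest path (1 moves): (row=1, col=0) -> (row=0, col=0)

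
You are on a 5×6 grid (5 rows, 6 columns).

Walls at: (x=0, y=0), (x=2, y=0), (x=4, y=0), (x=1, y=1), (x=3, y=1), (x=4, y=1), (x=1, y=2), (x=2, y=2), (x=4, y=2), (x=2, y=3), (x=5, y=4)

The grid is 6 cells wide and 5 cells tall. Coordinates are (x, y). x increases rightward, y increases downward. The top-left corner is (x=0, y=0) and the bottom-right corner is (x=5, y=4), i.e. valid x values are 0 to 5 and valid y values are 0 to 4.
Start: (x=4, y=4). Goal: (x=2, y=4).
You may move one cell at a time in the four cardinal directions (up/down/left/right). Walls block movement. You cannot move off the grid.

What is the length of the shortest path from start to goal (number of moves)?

BFS from (x=4, y=4) until reaching (x=2, y=4):
  Distance 0: (x=4, y=4)
  Distance 1: (x=4, y=3), (x=3, y=4)
  Distance 2: (x=3, y=3), (x=5, y=3), (x=2, y=4)  <- goal reached here
One shortest path (2 moves): (x=4, y=4) -> (x=3, y=4) -> (x=2, y=4)

Answer: Shortest path length: 2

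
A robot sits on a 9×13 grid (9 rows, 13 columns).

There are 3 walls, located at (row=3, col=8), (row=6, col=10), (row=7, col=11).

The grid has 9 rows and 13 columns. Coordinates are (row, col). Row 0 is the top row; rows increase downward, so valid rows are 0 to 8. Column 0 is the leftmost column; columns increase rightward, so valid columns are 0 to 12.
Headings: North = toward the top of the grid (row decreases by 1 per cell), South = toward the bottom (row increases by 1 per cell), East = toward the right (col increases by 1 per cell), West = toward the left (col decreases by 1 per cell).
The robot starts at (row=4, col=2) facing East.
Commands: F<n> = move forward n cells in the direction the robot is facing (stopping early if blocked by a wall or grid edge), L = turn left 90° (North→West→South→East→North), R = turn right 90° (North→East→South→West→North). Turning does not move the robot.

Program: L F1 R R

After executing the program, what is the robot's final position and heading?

Start: (row=4, col=2), facing East
  L: turn left, now facing North
  F1: move forward 1, now at (row=3, col=2)
  R: turn right, now facing East
  R: turn right, now facing South
Final: (row=3, col=2), facing South

Answer: Final position: (row=3, col=2), facing South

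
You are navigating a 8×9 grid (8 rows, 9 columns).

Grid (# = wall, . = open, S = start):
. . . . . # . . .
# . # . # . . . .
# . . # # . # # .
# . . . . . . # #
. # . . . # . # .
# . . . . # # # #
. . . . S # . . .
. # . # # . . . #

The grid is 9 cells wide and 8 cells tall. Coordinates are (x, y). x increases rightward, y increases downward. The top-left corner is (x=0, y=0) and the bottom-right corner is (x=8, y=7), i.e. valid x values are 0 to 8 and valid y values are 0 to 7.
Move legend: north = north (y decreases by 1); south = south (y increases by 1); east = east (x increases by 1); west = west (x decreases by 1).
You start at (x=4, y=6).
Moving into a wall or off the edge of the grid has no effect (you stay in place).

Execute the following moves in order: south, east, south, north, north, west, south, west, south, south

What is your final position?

Start: (x=4, y=6)
  south (south): blocked, stay at (x=4, y=6)
  east (east): blocked, stay at (x=4, y=6)
  south (south): blocked, stay at (x=4, y=6)
  north (north): (x=4, y=6) -> (x=4, y=5)
  north (north): (x=4, y=5) -> (x=4, y=4)
  west (west): (x=4, y=4) -> (x=3, y=4)
  south (south): (x=3, y=4) -> (x=3, y=5)
  west (west): (x=3, y=5) -> (x=2, y=5)
  south (south): (x=2, y=5) -> (x=2, y=6)
  south (south): (x=2, y=6) -> (x=2, y=7)
Final: (x=2, y=7)

Answer: Final position: (x=2, y=7)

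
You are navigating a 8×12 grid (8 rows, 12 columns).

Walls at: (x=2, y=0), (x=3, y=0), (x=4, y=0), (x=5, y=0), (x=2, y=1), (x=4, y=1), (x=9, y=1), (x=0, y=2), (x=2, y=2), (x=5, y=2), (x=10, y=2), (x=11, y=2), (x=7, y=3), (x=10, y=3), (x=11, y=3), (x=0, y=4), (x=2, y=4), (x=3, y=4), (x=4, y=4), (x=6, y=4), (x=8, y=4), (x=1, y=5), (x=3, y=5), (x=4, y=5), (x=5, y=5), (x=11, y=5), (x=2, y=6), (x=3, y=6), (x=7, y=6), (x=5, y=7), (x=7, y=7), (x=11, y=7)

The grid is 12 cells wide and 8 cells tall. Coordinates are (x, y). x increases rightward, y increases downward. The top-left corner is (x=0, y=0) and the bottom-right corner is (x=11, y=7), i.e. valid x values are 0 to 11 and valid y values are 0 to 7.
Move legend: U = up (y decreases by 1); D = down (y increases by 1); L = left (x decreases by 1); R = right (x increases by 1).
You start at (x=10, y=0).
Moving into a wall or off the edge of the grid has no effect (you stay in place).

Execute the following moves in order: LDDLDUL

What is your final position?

Answer: Final position: (x=7, y=0)

Derivation:
Start: (x=10, y=0)
  L (left): (x=10, y=0) -> (x=9, y=0)
  D (down): blocked, stay at (x=9, y=0)
  D (down): blocked, stay at (x=9, y=0)
  L (left): (x=9, y=0) -> (x=8, y=0)
  D (down): (x=8, y=0) -> (x=8, y=1)
  U (up): (x=8, y=1) -> (x=8, y=0)
  L (left): (x=8, y=0) -> (x=7, y=0)
Final: (x=7, y=0)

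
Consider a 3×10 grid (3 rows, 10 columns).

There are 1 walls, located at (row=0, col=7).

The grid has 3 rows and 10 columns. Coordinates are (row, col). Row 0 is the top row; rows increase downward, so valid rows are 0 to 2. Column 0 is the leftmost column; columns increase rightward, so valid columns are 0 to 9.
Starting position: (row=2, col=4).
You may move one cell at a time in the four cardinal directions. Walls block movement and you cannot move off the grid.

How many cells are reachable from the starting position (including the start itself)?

Answer: Reachable cells: 29

Derivation:
BFS flood-fill from (row=2, col=4):
  Distance 0: (row=2, col=4)
  Distance 1: (row=1, col=4), (row=2, col=3), (row=2, col=5)
  Distance 2: (row=0, col=4), (row=1, col=3), (row=1, col=5), (row=2, col=2), (row=2, col=6)
  Distance 3: (row=0, col=3), (row=0, col=5), (row=1, col=2), (row=1, col=6), (row=2, col=1), (row=2, col=7)
  Distance 4: (row=0, col=2), (row=0, col=6), (row=1, col=1), (row=1, col=7), (row=2, col=0), (row=2, col=8)
  Distance 5: (row=0, col=1), (row=1, col=0), (row=1, col=8), (row=2, col=9)
  Distance 6: (row=0, col=0), (row=0, col=8), (row=1, col=9)
  Distance 7: (row=0, col=9)
Total reachable: 29 (grid has 29 open cells total)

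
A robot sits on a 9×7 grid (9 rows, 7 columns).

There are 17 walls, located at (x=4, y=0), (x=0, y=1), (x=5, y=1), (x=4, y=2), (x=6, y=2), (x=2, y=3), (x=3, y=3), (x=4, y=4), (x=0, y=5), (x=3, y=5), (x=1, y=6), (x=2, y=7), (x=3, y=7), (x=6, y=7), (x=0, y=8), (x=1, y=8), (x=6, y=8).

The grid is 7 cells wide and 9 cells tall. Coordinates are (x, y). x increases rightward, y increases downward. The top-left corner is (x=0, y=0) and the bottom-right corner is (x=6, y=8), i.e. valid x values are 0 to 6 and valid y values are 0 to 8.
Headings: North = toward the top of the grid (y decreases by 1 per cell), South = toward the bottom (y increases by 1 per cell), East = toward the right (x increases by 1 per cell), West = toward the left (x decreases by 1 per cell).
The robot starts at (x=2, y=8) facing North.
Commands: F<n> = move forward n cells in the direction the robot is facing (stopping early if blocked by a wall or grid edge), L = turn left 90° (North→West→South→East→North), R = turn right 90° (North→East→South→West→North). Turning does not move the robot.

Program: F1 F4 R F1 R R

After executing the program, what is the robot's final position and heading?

Start: (x=2, y=8), facing North
  F1: move forward 0/1 (blocked), now at (x=2, y=8)
  F4: move forward 0/4 (blocked), now at (x=2, y=8)
  R: turn right, now facing East
  F1: move forward 1, now at (x=3, y=8)
  R: turn right, now facing South
  R: turn right, now facing West
Final: (x=3, y=8), facing West

Answer: Final position: (x=3, y=8), facing West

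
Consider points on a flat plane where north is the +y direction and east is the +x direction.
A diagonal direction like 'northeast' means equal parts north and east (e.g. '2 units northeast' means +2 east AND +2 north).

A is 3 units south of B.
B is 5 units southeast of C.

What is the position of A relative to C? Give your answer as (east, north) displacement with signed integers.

Answer: A is at (east=5, north=-8) relative to C.

Derivation:
Place C at the origin (east=0, north=0).
  B is 5 units southeast of C: delta (east=+5, north=-5); B at (east=5, north=-5).
  A is 3 units south of B: delta (east=+0, north=-3); A at (east=5, north=-8).
Therefore A relative to C: (east=5, north=-8).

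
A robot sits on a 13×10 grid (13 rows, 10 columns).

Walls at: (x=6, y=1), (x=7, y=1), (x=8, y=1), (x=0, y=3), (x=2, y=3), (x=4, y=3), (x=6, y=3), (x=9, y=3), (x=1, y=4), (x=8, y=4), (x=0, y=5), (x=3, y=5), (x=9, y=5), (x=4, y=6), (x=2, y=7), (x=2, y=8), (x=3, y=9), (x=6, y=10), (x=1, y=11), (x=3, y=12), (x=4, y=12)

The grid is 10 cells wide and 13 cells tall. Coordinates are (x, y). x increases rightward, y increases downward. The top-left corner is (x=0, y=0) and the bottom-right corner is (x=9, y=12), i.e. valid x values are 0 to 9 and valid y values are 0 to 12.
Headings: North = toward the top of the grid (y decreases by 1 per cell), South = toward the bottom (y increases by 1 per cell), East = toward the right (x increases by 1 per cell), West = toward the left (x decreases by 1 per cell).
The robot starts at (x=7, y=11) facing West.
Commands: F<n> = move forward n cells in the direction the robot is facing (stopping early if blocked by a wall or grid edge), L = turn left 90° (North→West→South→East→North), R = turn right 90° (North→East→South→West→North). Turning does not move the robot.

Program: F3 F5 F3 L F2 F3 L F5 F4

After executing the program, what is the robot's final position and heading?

Answer: Final position: (x=2, y=12), facing East

Derivation:
Start: (x=7, y=11), facing West
  F3: move forward 3, now at (x=4, y=11)
  F5: move forward 2/5 (blocked), now at (x=2, y=11)
  F3: move forward 0/3 (blocked), now at (x=2, y=11)
  L: turn left, now facing South
  F2: move forward 1/2 (blocked), now at (x=2, y=12)
  F3: move forward 0/3 (blocked), now at (x=2, y=12)
  L: turn left, now facing East
  F5: move forward 0/5 (blocked), now at (x=2, y=12)
  F4: move forward 0/4 (blocked), now at (x=2, y=12)
Final: (x=2, y=12), facing East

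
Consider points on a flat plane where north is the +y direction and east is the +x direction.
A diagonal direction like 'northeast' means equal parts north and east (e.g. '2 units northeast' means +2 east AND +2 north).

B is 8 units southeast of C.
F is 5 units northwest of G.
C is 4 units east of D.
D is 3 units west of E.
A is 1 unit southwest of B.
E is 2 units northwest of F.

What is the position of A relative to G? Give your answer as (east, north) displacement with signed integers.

Place G at the origin (east=0, north=0).
  F is 5 units northwest of G: delta (east=-5, north=+5); F at (east=-5, north=5).
  E is 2 units northwest of F: delta (east=-2, north=+2); E at (east=-7, north=7).
  D is 3 units west of E: delta (east=-3, north=+0); D at (east=-10, north=7).
  C is 4 units east of D: delta (east=+4, north=+0); C at (east=-6, north=7).
  B is 8 units southeast of C: delta (east=+8, north=-8); B at (east=2, north=-1).
  A is 1 unit southwest of B: delta (east=-1, north=-1); A at (east=1, north=-2).
Therefore A relative to G: (east=1, north=-2).

Answer: A is at (east=1, north=-2) relative to G.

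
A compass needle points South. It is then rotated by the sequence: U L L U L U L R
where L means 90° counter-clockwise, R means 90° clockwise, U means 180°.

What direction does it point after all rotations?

Answer: Final heading: East

Derivation:
Start: South
  U (U-turn (180°)) -> North
  L (left (90° counter-clockwise)) -> West
  L (left (90° counter-clockwise)) -> South
  U (U-turn (180°)) -> North
  L (left (90° counter-clockwise)) -> West
  U (U-turn (180°)) -> East
  L (left (90° counter-clockwise)) -> North
  R (right (90° clockwise)) -> East
Final: East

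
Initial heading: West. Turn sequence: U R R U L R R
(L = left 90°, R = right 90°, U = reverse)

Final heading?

Start: West
  U (U-turn (180°)) -> East
  R (right (90° clockwise)) -> South
  R (right (90° clockwise)) -> West
  U (U-turn (180°)) -> East
  L (left (90° counter-clockwise)) -> North
  R (right (90° clockwise)) -> East
  R (right (90° clockwise)) -> South
Final: South

Answer: Final heading: South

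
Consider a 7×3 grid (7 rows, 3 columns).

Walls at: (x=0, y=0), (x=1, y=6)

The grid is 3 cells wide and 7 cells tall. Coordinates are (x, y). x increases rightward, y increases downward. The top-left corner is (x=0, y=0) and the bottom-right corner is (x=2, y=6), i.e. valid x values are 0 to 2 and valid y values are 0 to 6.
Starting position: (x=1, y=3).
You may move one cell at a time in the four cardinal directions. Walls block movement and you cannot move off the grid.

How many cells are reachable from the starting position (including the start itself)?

Answer: Reachable cells: 19

Derivation:
BFS flood-fill from (x=1, y=3):
  Distance 0: (x=1, y=3)
  Distance 1: (x=1, y=2), (x=0, y=3), (x=2, y=3), (x=1, y=4)
  Distance 2: (x=1, y=1), (x=0, y=2), (x=2, y=2), (x=0, y=4), (x=2, y=4), (x=1, y=5)
  Distance 3: (x=1, y=0), (x=0, y=1), (x=2, y=1), (x=0, y=5), (x=2, y=5)
  Distance 4: (x=2, y=0), (x=0, y=6), (x=2, y=6)
Total reachable: 19 (grid has 19 open cells total)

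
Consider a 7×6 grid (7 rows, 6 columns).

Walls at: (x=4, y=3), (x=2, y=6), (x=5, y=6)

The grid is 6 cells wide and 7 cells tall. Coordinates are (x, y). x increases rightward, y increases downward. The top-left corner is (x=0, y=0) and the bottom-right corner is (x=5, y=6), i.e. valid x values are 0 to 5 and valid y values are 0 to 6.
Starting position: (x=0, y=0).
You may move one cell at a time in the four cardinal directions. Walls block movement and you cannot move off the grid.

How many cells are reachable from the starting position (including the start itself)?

BFS flood-fill from (x=0, y=0):
  Distance 0: (x=0, y=0)
  Distance 1: (x=1, y=0), (x=0, y=1)
  Distance 2: (x=2, y=0), (x=1, y=1), (x=0, y=2)
  Distance 3: (x=3, y=0), (x=2, y=1), (x=1, y=2), (x=0, y=3)
  Distance 4: (x=4, y=0), (x=3, y=1), (x=2, y=2), (x=1, y=3), (x=0, y=4)
  Distance 5: (x=5, y=0), (x=4, y=1), (x=3, y=2), (x=2, y=3), (x=1, y=4), (x=0, y=5)
  Distance 6: (x=5, y=1), (x=4, y=2), (x=3, y=3), (x=2, y=4), (x=1, y=5), (x=0, y=6)
  Distance 7: (x=5, y=2), (x=3, y=4), (x=2, y=5), (x=1, y=6)
  Distance 8: (x=5, y=3), (x=4, y=4), (x=3, y=5)
  Distance 9: (x=5, y=4), (x=4, y=5), (x=3, y=6)
  Distance 10: (x=5, y=5), (x=4, y=6)
Total reachable: 39 (grid has 39 open cells total)

Answer: Reachable cells: 39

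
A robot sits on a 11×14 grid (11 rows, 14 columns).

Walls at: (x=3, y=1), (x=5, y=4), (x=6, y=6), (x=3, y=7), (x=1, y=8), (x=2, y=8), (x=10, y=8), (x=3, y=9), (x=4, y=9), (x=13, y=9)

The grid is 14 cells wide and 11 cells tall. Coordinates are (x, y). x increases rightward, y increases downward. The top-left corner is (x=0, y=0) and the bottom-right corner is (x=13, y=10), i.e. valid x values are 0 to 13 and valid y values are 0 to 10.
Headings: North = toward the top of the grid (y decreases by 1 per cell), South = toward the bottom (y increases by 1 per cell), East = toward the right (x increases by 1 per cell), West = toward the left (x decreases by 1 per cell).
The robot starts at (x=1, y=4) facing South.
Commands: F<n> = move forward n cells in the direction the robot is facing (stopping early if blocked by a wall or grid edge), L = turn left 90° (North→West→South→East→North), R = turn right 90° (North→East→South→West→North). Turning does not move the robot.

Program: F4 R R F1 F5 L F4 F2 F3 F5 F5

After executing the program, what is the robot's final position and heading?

Start: (x=1, y=4), facing South
  F4: move forward 3/4 (blocked), now at (x=1, y=7)
  R: turn right, now facing West
  R: turn right, now facing North
  F1: move forward 1, now at (x=1, y=6)
  F5: move forward 5, now at (x=1, y=1)
  L: turn left, now facing West
  F4: move forward 1/4 (blocked), now at (x=0, y=1)
  F2: move forward 0/2 (blocked), now at (x=0, y=1)
  F3: move forward 0/3 (blocked), now at (x=0, y=1)
  F5: move forward 0/5 (blocked), now at (x=0, y=1)
  F5: move forward 0/5 (blocked), now at (x=0, y=1)
Final: (x=0, y=1), facing West

Answer: Final position: (x=0, y=1), facing West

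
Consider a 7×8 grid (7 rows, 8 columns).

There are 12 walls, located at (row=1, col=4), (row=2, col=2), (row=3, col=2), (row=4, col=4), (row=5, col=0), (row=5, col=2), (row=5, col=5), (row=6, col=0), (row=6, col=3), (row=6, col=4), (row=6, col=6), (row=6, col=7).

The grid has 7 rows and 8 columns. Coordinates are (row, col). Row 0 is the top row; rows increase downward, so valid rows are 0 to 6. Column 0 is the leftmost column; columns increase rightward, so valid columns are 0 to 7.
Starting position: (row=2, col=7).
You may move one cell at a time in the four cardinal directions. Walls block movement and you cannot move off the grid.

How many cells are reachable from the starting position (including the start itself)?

BFS flood-fill from (row=2, col=7):
  Distance 0: (row=2, col=7)
  Distance 1: (row=1, col=7), (row=2, col=6), (row=3, col=7)
  Distance 2: (row=0, col=7), (row=1, col=6), (row=2, col=5), (row=3, col=6), (row=4, col=7)
  Distance 3: (row=0, col=6), (row=1, col=5), (row=2, col=4), (row=3, col=5), (row=4, col=6), (row=5, col=7)
  Distance 4: (row=0, col=5), (row=2, col=3), (row=3, col=4), (row=4, col=5), (row=5, col=6)
  Distance 5: (row=0, col=4), (row=1, col=3), (row=3, col=3)
  Distance 6: (row=0, col=3), (row=1, col=2), (row=4, col=3)
  Distance 7: (row=0, col=2), (row=1, col=1), (row=4, col=2), (row=5, col=3)
  Distance 8: (row=0, col=1), (row=1, col=0), (row=2, col=1), (row=4, col=1), (row=5, col=4)
  Distance 9: (row=0, col=0), (row=2, col=0), (row=3, col=1), (row=4, col=0), (row=5, col=1)
  Distance 10: (row=3, col=0), (row=6, col=1)
  Distance 11: (row=6, col=2)
Total reachable: 43 (grid has 44 open cells total)

Answer: Reachable cells: 43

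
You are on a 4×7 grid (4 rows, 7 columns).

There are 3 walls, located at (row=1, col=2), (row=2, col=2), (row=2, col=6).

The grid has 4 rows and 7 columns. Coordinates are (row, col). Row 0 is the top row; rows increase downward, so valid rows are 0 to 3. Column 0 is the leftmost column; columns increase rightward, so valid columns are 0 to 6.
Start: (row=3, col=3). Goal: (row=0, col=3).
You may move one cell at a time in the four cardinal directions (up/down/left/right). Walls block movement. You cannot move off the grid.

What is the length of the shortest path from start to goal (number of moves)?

BFS from (row=3, col=3) until reaching (row=0, col=3):
  Distance 0: (row=3, col=3)
  Distance 1: (row=2, col=3), (row=3, col=2), (row=3, col=4)
  Distance 2: (row=1, col=3), (row=2, col=4), (row=3, col=1), (row=3, col=5)
  Distance 3: (row=0, col=3), (row=1, col=4), (row=2, col=1), (row=2, col=5), (row=3, col=0), (row=3, col=6)  <- goal reached here
One shortest path (3 moves): (row=3, col=3) -> (row=2, col=3) -> (row=1, col=3) -> (row=0, col=3)

Answer: Shortest path length: 3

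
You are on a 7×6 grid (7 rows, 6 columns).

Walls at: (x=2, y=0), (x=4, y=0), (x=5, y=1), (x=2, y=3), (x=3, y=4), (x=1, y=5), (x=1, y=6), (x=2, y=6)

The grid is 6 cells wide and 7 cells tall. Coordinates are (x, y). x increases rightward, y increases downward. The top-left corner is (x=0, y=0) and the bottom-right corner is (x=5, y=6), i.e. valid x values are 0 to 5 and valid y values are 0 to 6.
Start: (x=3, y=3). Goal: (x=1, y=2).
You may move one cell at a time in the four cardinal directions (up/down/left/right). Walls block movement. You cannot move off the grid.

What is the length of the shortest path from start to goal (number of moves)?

BFS from (x=3, y=3) until reaching (x=1, y=2):
  Distance 0: (x=3, y=3)
  Distance 1: (x=3, y=2), (x=4, y=3)
  Distance 2: (x=3, y=1), (x=2, y=2), (x=4, y=2), (x=5, y=3), (x=4, y=4)
  Distance 3: (x=3, y=0), (x=2, y=1), (x=4, y=1), (x=1, y=2), (x=5, y=2), (x=5, y=4), (x=4, y=5)  <- goal reached here
One shortest path (3 moves): (x=3, y=3) -> (x=3, y=2) -> (x=2, y=2) -> (x=1, y=2)

Answer: Shortest path length: 3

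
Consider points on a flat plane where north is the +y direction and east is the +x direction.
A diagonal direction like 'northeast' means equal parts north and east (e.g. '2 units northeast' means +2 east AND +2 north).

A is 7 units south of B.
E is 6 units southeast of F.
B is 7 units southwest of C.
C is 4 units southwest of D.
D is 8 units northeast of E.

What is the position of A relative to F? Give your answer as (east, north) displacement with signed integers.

Place F at the origin (east=0, north=0).
  E is 6 units southeast of F: delta (east=+6, north=-6); E at (east=6, north=-6).
  D is 8 units northeast of E: delta (east=+8, north=+8); D at (east=14, north=2).
  C is 4 units southwest of D: delta (east=-4, north=-4); C at (east=10, north=-2).
  B is 7 units southwest of C: delta (east=-7, north=-7); B at (east=3, north=-9).
  A is 7 units south of B: delta (east=+0, north=-7); A at (east=3, north=-16).
Therefore A relative to F: (east=3, north=-16).

Answer: A is at (east=3, north=-16) relative to F.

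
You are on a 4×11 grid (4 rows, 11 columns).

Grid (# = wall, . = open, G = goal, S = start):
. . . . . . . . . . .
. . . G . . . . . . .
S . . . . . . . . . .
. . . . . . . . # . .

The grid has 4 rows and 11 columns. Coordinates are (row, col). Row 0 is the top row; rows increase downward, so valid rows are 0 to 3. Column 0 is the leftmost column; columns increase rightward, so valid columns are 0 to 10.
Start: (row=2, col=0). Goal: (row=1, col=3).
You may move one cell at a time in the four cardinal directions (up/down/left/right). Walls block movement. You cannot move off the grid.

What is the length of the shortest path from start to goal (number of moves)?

BFS from (row=2, col=0) until reaching (row=1, col=3):
  Distance 0: (row=2, col=0)
  Distance 1: (row=1, col=0), (row=2, col=1), (row=3, col=0)
  Distance 2: (row=0, col=0), (row=1, col=1), (row=2, col=2), (row=3, col=1)
  Distance 3: (row=0, col=1), (row=1, col=2), (row=2, col=3), (row=3, col=2)
  Distance 4: (row=0, col=2), (row=1, col=3), (row=2, col=4), (row=3, col=3)  <- goal reached here
One shortest path (4 moves): (row=2, col=0) -> (row=2, col=1) -> (row=2, col=2) -> (row=2, col=3) -> (row=1, col=3)

Answer: Shortest path length: 4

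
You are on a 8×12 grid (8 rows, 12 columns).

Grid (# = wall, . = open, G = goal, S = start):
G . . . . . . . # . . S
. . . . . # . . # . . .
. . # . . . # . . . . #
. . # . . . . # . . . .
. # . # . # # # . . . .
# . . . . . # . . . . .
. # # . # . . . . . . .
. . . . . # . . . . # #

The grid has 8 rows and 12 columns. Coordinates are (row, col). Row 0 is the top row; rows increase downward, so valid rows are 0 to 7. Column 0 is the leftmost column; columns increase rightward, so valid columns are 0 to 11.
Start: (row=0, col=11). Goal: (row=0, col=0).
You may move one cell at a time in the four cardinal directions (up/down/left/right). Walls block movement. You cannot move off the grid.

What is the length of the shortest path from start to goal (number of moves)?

BFS from (row=0, col=11) until reaching (row=0, col=0):
  Distance 0: (row=0, col=11)
  Distance 1: (row=0, col=10), (row=1, col=11)
  Distance 2: (row=0, col=9), (row=1, col=10)
  Distance 3: (row=1, col=9), (row=2, col=10)
  Distance 4: (row=2, col=9), (row=3, col=10)
  Distance 5: (row=2, col=8), (row=3, col=9), (row=3, col=11), (row=4, col=10)
  Distance 6: (row=2, col=7), (row=3, col=8), (row=4, col=9), (row=4, col=11), (row=5, col=10)
  Distance 7: (row=1, col=7), (row=4, col=8), (row=5, col=9), (row=5, col=11), (row=6, col=10)
  Distance 8: (row=0, col=7), (row=1, col=6), (row=5, col=8), (row=6, col=9), (row=6, col=11)
  Distance 9: (row=0, col=6), (row=5, col=7), (row=6, col=8), (row=7, col=9)
  Distance 10: (row=0, col=5), (row=6, col=7), (row=7, col=8)
  Distance 11: (row=0, col=4), (row=6, col=6), (row=7, col=7)
  Distance 12: (row=0, col=3), (row=1, col=4), (row=6, col=5), (row=7, col=6)
  Distance 13: (row=0, col=2), (row=1, col=3), (row=2, col=4), (row=5, col=5)
  Distance 14: (row=0, col=1), (row=1, col=2), (row=2, col=3), (row=2, col=5), (row=3, col=4), (row=5, col=4)
  Distance 15: (row=0, col=0), (row=1, col=1), (row=3, col=3), (row=3, col=5), (row=4, col=4), (row=5, col=3)  <- goal reached here
One shortest path (15 moves): (row=0, col=11) -> (row=0, col=10) -> (row=0, col=9) -> (row=1, col=9) -> (row=2, col=9) -> (row=2, col=8) -> (row=2, col=7) -> (row=1, col=7) -> (row=1, col=6) -> (row=0, col=6) -> (row=0, col=5) -> (row=0, col=4) -> (row=0, col=3) -> (row=0, col=2) -> (row=0, col=1) -> (row=0, col=0)

Answer: Shortest path length: 15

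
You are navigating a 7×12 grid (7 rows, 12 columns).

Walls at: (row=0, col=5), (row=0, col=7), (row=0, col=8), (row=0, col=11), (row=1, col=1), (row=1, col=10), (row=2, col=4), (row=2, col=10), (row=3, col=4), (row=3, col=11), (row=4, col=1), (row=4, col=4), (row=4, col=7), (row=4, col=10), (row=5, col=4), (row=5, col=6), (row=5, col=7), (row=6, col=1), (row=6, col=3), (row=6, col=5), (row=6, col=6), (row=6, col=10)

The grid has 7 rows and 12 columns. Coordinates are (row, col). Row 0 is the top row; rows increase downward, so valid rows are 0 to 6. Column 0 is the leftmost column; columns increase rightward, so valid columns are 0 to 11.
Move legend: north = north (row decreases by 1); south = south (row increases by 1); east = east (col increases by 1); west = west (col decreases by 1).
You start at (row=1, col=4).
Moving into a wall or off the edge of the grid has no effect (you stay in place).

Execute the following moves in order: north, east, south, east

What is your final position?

Start: (row=1, col=4)
  north (north): (row=1, col=4) -> (row=0, col=4)
  east (east): blocked, stay at (row=0, col=4)
  south (south): (row=0, col=4) -> (row=1, col=4)
  east (east): (row=1, col=4) -> (row=1, col=5)
Final: (row=1, col=5)

Answer: Final position: (row=1, col=5)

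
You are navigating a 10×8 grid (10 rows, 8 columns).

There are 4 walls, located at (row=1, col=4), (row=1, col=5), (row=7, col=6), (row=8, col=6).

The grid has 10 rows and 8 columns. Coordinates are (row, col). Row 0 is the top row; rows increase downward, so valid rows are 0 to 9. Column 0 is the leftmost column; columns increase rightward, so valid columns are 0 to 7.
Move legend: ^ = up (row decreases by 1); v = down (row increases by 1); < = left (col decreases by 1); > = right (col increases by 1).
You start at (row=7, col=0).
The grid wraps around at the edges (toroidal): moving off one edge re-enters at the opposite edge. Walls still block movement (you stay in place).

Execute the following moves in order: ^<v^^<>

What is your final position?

Start: (row=7, col=0)
  ^ (up): (row=7, col=0) -> (row=6, col=0)
  < (left): (row=6, col=0) -> (row=6, col=7)
  v (down): (row=6, col=7) -> (row=7, col=7)
  ^ (up): (row=7, col=7) -> (row=6, col=7)
  ^ (up): (row=6, col=7) -> (row=5, col=7)
  < (left): (row=5, col=7) -> (row=5, col=6)
  > (right): (row=5, col=6) -> (row=5, col=7)
Final: (row=5, col=7)

Answer: Final position: (row=5, col=7)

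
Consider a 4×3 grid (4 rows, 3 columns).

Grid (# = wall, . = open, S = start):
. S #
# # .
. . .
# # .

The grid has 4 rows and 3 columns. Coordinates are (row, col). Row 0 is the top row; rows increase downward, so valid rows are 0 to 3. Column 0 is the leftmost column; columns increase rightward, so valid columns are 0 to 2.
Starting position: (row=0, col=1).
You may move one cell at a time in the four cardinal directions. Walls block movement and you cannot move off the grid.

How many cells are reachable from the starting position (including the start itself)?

Answer: Reachable cells: 2

Derivation:
BFS flood-fill from (row=0, col=1):
  Distance 0: (row=0, col=1)
  Distance 1: (row=0, col=0)
Total reachable: 2 (grid has 7 open cells total)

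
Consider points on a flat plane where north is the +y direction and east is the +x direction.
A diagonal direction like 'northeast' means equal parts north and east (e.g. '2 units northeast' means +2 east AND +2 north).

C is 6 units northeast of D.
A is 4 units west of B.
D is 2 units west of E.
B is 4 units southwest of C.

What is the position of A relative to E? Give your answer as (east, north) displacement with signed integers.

Answer: A is at (east=-4, north=2) relative to E.

Derivation:
Place E at the origin (east=0, north=0).
  D is 2 units west of E: delta (east=-2, north=+0); D at (east=-2, north=0).
  C is 6 units northeast of D: delta (east=+6, north=+6); C at (east=4, north=6).
  B is 4 units southwest of C: delta (east=-4, north=-4); B at (east=0, north=2).
  A is 4 units west of B: delta (east=-4, north=+0); A at (east=-4, north=2).
Therefore A relative to E: (east=-4, north=2).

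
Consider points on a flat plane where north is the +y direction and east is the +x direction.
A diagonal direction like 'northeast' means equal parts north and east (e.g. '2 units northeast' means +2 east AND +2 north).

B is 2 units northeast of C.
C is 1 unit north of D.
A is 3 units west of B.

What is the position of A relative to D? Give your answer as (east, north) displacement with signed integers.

Answer: A is at (east=-1, north=3) relative to D.

Derivation:
Place D at the origin (east=0, north=0).
  C is 1 unit north of D: delta (east=+0, north=+1); C at (east=0, north=1).
  B is 2 units northeast of C: delta (east=+2, north=+2); B at (east=2, north=3).
  A is 3 units west of B: delta (east=-3, north=+0); A at (east=-1, north=3).
Therefore A relative to D: (east=-1, north=3).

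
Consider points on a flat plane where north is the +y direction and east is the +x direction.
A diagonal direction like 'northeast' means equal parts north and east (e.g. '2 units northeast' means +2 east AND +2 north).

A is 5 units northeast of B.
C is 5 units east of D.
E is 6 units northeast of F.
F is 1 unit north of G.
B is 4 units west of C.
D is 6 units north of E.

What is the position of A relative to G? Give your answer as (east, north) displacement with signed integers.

Answer: A is at (east=12, north=18) relative to G.

Derivation:
Place G at the origin (east=0, north=0).
  F is 1 unit north of G: delta (east=+0, north=+1); F at (east=0, north=1).
  E is 6 units northeast of F: delta (east=+6, north=+6); E at (east=6, north=7).
  D is 6 units north of E: delta (east=+0, north=+6); D at (east=6, north=13).
  C is 5 units east of D: delta (east=+5, north=+0); C at (east=11, north=13).
  B is 4 units west of C: delta (east=-4, north=+0); B at (east=7, north=13).
  A is 5 units northeast of B: delta (east=+5, north=+5); A at (east=12, north=18).
Therefore A relative to G: (east=12, north=18).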